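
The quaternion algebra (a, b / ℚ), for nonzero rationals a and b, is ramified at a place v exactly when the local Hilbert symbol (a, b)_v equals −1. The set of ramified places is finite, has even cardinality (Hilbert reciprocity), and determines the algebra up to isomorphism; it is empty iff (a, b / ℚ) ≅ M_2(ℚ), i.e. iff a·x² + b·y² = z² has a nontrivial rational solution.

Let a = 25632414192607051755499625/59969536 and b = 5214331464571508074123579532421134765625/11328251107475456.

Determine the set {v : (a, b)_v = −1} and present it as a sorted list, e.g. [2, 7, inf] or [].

[3, 5, 11, 23]

(a, b) ≡ (103385, 86955) mod (ℚ^×)²; places V = {2, 3, 5, 7, 11, 17, 23, 29, 31, 37, ∞}.
(a,b)_7: α=0, u≡4; β=-2, v≡2 (mod 7); (4|7)=+1, (2|7)=+1; sign (−1)^0·+1^-2·+1^0 = +1.
(a,b)_31: α=5, u≡25; β=7, v≡21 (mod 31); (25|31)=+1, (21|31)=-1; sign (−1)^1·+1^7·-1^5 = +1.
(a,b)_∞: sgn(103385)=+, sgn(86955)=+, so +1.
(a,b)_17: α=6, u≡4; β=9, v≡9 (mod 17); (4|17)=+1, (9|17)=+1; sign (−1)^0·+1^9·+1^6 = +1.
(a,b)_23: α=3, u≡10; β=2, v≡5 (mod 23); (10|23)=-1, (5|23)=-1; sign (−1)^0·-1^2·-1^3 = -1.
(a,b)_3: α=0, u≡2; β=7, v≡2 (mod 3); (2|3)=-1, (2|3)=-1; sign (−1)^0·-1^7·-1^0 = -1.
(a,b)_2: α=-12, β=-20; u≡1, v≡3 (mod 8); ε(u)ε(v)=0·1, αω(v)=-12·1, βω(u)=-20·0; sum ≡ 0  ⇒  +1.
(a,b)_11: α=-4, u≡10; β=-5, v≡10 (mod 11); (10|11)=-1, (10|11)=-1; sign (−1)^0·-1^-5·-1^-4 = -1.
(a,b)_5: α=3, u≡2; β=9, v≡1 (mod 5); (2|5)=-1, (1|5)=+1; sign (−1)^0·-1^9·+1^3 = -1.
(a,b)_37: α=0, u≡10; β=-2, v≡19 (mod 37); (10|37)=+1, (19|37)=-1; sign (−1)^0·+1^-2·-1^0 = +1.
(a,b)_29: α=3, u≡3; β=4, v≡28 (mod 29); (3|29)=-1, (28|29)=+1; sign (−1)^0·-1^4·+1^3 = +1.
(103385, 86955 / ℚ) ramifies at {3, 5, 11, 23}: a division algebra.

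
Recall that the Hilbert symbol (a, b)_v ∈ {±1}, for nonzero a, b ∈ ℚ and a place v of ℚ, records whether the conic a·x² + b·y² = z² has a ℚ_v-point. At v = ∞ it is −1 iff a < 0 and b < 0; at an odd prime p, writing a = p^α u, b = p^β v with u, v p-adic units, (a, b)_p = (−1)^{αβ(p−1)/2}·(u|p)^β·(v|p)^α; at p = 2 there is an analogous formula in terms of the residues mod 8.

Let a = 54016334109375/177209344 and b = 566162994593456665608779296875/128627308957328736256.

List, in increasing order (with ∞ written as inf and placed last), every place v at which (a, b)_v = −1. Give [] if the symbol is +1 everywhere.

[2, 3, 23, 31]

Mod squares: a ≡ 79143, b ≡ 11. Check v ∈ {∞, 2, 3, 5, 7, 11, 13, 19, 23, 31, 37}.
v=13: a=13^-2·(≡3), b=13^-4·(≡8) mod 13; (3|13)=+1, (8|13)=-1; (−1)^{-2·-4·6}·(+1)^-4·(-1)^-2 = +1.
v=2: v_2(a)=-20, v_2(b)=-52; units ≡ 7, 3 (mod 8); ε·ε+αω+βω = 1·1+-20·1+-52·0 ≡ 1  ⇒  (a,b)_2 = -1.
v=23: a=23^1·(≡17), b=23^2·(≡5) mod 23; (17|23)=-1, (5|23)=-1; (−1)^{1·2·11}·(-1)^2·(-1)^1 = -1.
v=7: a=7^0·(≡2), b=7^2·(≡1) mod 7; (2|7)=+1, (1|7)=+1; (−1)^{0·2·3}·(+1)^2·(+1)^0 = +1.
v=31: a=31^1·(≡6), b=31^2·(≡24) mod 31; (6|31)=-1, (24|31)=-1; (−1)^{1·2·15}·(-1)^2·(-1)^1 = -1.
v=5: a=5^6·(≡2), b=5^10·(≡4) mod 5; (2|5)=-1, (4|5)=+1; (−1)^{6·10·2}·(-1)^10·(+1)^6 = +1.
v=∞: 79143 > 0 and 11 > 0  ⇒  (a,b)_∞ = +1.
v=37: a=37^1·(≡10), b=37^2·(≡12) mod 37; (10|37)=+1, (12|37)=+1; (−1)^{1·2·18}·(+1)^2·(+1)^1 = +1.
v=3: a=3^1·(≡2), b=3^4·(≡2) mod 3; (2|3)=-1, (2|3)=-1; (−1)^{1·4·1}·(-1)^4·(-1)^1 = -1.
v=11: a=11^2·(≡5), b=11^5·(≡3) mod 11; (5|11)=+1, (3|11)=+1; (−1)^{2·5·5}·(+1)^5·(+1)^2 = +1.
v=19: a=19^2·(≡8), b=19^4·(≡11) mod 19; (8|19)=-1, (11|19)=+1; (−1)^{2·4·9}·(-1)^4·(+1)^2 = +1.
|Ram(79143, 11)| = 4, even; anisotropic at {2, 3, 23, 31}.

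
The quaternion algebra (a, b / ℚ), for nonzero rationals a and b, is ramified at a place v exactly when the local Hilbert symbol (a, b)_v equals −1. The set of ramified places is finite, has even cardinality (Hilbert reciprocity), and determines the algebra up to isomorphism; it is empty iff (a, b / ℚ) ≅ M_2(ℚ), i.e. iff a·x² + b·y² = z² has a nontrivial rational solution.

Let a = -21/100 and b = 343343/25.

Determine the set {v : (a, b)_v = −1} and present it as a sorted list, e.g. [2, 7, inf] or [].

[2, 3, 7, 13]

Mod squares: a ≡ -21, b ≡ 143. Check v ∈ {∞, 2, 3, 5, 7, 11, 13}.
v=∞: -21 < 0 and 143 > 0  ⇒  (a,b)_∞ = +1.
v=5: a=5^-2·(≡1), b=5^-2·(≡3) mod 5; (1|5)=+1, (3|5)=-1; (−1)^{-2·-2·2}·(+1)^-2·(-1)^-2 = +1.
v=13: a=13^0·(≡2), b=13^1·(≡5) mod 13; (2|13)=-1, (5|13)=-1; (−1)^{0·1·6}·(-1)^1·(-1)^0 = -1.
v=11: a=11^0·(≡1), b=11^1·(≡2) mod 11; (1|11)=+1, (2|11)=-1; (−1)^{0·1·5}·(+1)^1·(-1)^0 = +1.
v=3: a=3^1·(≡2), b=3^0·(≡2) mod 3; (2|3)=-1, (2|3)=-1; (−1)^{1·0·1}·(-1)^0·(-1)^1 = -1.
v=7: a=7^1·(≡2), b=7^4·(≡6) mod 7; (2|7)=+1, (6|7)=-1; (−1)^{1·4·3}·(+1)^4·(-1)^1 = -1.
v=2: v_2(a)=-2, v_2(b)=0; units ≡ 3, 7 (mod 8); ε·ε+αω+βω = 1·1+-2·0+0·1 ≡ 1  ⇒  (a,b)_2 = -1.
Ram(-21, 143) = {2, 3, 7, 13}; no ℚ_2-point on the conic.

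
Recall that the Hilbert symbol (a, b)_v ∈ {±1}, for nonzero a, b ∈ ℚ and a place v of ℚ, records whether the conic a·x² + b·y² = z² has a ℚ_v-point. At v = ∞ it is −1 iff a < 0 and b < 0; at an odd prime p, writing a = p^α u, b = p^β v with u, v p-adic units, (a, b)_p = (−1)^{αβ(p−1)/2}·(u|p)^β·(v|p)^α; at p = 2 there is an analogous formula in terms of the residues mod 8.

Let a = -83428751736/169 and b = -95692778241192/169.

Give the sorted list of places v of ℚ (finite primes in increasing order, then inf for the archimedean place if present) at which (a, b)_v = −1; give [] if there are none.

(a, b) ≡ (-158286, -138) mod (ℚ^×)²; places V = {2, 3, 11, 13, 23, 31, 37, ∞}.
(a,b)_13: α=-2, u≡8; β=-2, v≡11 (mod 13); (8|13)=-1, (11|13)=-1; sign (−1)^0·-1^-2·-1^-2 = +1.
(a,b)_11: α=4, u≡3; β=4, v≡9 (mod 11); (3|11)=+1, (9|11)=+1; sign (−1)^0·+1^4·+1^4 = +1.
(a,b)_3: α=3, u≡2; β=3, v≡2 (mod 3); (2|3)=-1, (2|3)=-1; sign (−1)^1·-1^3·-1^3 = -1.
(a,b)_31: α=1, u≡9; β=2, v≡23 (mod 31); (9|31)=+1, (23|31)=-1; sign (−1)^0·+1^2·-1^1 = -1.
(a,b)_2: α=3, β=3; u≡1, v≡3 (mod 8); ε(u)ε(v)=0·1, αω(v)=3·1, βω(u)=3·0; sum ≡ 1  ⇒  -1.
(a,b)_∞: sgn(-158286)=−, sgn(-138)=−, so -1.
(a,b)_37: α=1, u≡32; β=2, v≡30 (mod 37); (32|37)=-1, (30|37)=+1; sign (−1)^0·-1^2·+1^1 = +1.
(a,b)_23: α=1, u≡18; β=1, v≡15 (mod 23); (18|23)=+1, (15|23)=-1; sign (−1)^1·+1^1·-1^1 = +1.
Ram(-158286, -138) = {2, 3, 31, ∞}; no ℚ_2-point on the conic.

[2, 3, 31, inf]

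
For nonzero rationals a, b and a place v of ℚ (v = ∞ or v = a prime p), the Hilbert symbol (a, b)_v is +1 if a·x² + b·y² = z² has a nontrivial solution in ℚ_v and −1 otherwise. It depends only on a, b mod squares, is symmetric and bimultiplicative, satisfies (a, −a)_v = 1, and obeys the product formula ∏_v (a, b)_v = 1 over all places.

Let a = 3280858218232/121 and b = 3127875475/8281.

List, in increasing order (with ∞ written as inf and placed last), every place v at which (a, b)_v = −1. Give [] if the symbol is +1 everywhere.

(a, b) ≡ (46368622, 346579) mod (ℚ^×)²; places V = {2, 5, 7, 11, 13, 17, 19, 29, 31, 37, 41, ∞}.
(a,b)_5: α=0, u≡2; β=2, v≡4 (mod 5); (2|5)=-1, (4|5)=+1; sign (−1)^0·-1^2·+1^0 = +1.
(a,b)_17: α=1, u≡1; β=1, v≡13 (mod 17); (1|17)=+1, (13|17)=+1; sign (−1)^0·+1^1·+1^1 = +1.
(a,b)_11: α=-2, u≡1; β=0, v≡6 (mod 11); (1|11)=+1, (6|11)=-1; sign (−1)^0·+1^0·-1^-2 = +1.
(a,b)_37: α=1, u≡34; β=1, v≡29 (mod 37); (34|37)=+1, (29|37)=-1; sign (−1)^0·+1^1·-1^1 = -1.
(a,b)_19: α=2, u≡2; β=3, v≡17 (mod 19); (2|19)=-1, (17|19)=+1; sign (−1)^0·-1^3·+1^2 = -1.
(a,b)_7: α=2, u≡6; β=-2, v≡4 (mod 7); (6|7)=-1, (4|7)=+1; sign (−1)^0·-1^-2·+1^2 = +1.
(a,b)_∞: sgn(46368622)=+, sgn(346579)=+, so +1.
(a,b)_31: α=1, u≡6; β=0, v≡30 (mod 31); (6|31)=-1, (30|31)=-1; sign (−1)^0·-1^0·-1^1 = -1.
(a,b)_13: α=0, u≡9; β=-2, v≡1 (mod 13); (9|13)=+1, (1|13)=+1; sign (−1)^0·+1^-2·+1^0 = +1.
(a,b)_41: α=1, u≡31; β=0, v≡11 (mod 41); (31|41)=+1, (11|41)=-1; sign (−1)^0·+1^0·-1^1 = -1.
(a,b)_2: α=3, β=0; u≡7, v≡3 (mod 8); ε(u)ε(v)=1·1, αω(v)=3·1, βω(u)=0·0; sum ≡ 0  ⇒  +1.
(a,b)_29: α=1, u≡15; β=1, v≡12 (mod 29); (15|29)=-1, (12|29)=-1; sign (−1)^0·-1^1·-1^1 = +1.
Ram(46368622, 346579) = {19, 31, 37, 41}; no ℚ_19-point on the conic.

[19, 31, 37, 41]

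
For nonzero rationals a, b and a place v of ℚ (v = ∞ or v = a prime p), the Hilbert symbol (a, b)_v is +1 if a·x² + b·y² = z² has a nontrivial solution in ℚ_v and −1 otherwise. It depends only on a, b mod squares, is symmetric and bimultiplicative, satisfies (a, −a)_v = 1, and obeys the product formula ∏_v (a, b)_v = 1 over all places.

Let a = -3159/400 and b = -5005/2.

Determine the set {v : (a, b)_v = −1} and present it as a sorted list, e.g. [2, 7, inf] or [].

[7, inf]

Mod squares: a ≡ -39, b ≡ -10010. Check v ∈ {∞, 2, 3, 5, 7, 11, 13}.
v=∞: -39 < 0 and -10010 < 0  ⇒  (a,b)_∞ = -1.
v=11: a=11^0·(≡5), b=11^1·(≡9) mod 11; (5|11)=+1, (9|11)=+1; (−1)^{0·1·5}·(+1)^1·(+1)^0 = +1.
v=5: a=5^-2·(≡1), b=5^1·(≡2) mod 5; (1|5)=+1, (2|5)=-1; (−1)^{-2·1·2}·(+1)^1·(-1)^-2 = +1.
v=3: a=3^5·(≡2), b=3^0·(≡1) mod 3; (2|3)=-1, (1|3)=+1; (−1)^{5·0·1}·(-1)^0·(+1)^5 = +1.
v=13: a=13^1·(≡3), b=13^1·(≡9) mod 13; (3|13)=+1, (9|13)=+1; (−1)^{1·1·6}·(+1)^1·(+1)^1 = +1.
v=2: v_2(a)=-4, v_2(b)=-1; units ≡ 1, 3 (mod 8); ε·ε+αω+βω = 0·1+-4·1+-1·0 ≡ 0  ⇒  (a,b)_2 = +1.
v=7: a=7^0·(≡5), b=7^1·(≡3) mod 7; (5|7)=-1, (3|7)=-1; (−1)^{0·1·3}·(-1)^1·(-1)^0 = -1.
Ram(-39, -10010) = {7, ∞}; no ℚ_7-point on the conic.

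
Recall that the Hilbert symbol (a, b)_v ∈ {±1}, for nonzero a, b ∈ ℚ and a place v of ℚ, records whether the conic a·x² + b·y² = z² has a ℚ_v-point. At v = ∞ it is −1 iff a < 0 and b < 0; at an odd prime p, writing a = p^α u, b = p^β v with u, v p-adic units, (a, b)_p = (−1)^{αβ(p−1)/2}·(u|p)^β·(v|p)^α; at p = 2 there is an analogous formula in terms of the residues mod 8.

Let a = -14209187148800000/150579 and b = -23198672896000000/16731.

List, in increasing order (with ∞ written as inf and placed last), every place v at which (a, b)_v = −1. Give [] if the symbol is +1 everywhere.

[2, 11, 19, inf]

Mod squares: a ≡ -48070, b ≡ -9614. Check v ∈ {∞, 2, 3, 5, 7, 11, 13, 19, 23}.
v=11: a=11^-1·(≡10), b=11^-1·(≡10) mod 11; (10|11)=-1, (10|11)=-1; (−1)^{-1·-1·5}·(-1)^-1·(-1)^-1 = -1.
v=∞: -48070 < 0 and -9614 < 0  ⇒  (a,b)_∞ = -1.
v=7: a=7^4·(≡6), b=7^2·(≡1) mod 7; (6|7)=-1, (1|7)=+1; (−1)^{4·2·3}·(-1)^2·(+1)^4 = +1.
v=23: a=23^3·(≡9), b=23^3·(≡21) mod 23; (9|23)=+1, (21|23)=-1; (−1)^{3·3·11}·(+1)^3·(-1)^3 = +1.
v=2: v_2(a)=13, v_2(b)=17; units ≡ 5, 1 (mod 8); ε·ε+αω+βω = 0·0+13·0+17·1 ≡ 1  ⇒  (a,b)_2 = -1.
v=13: a=13^-2·(≡1), b=13^-2·(≡7) mod 13; (1|13)=+1, (7|13)=-1; (−1)^{-2·-2·6}·(+1)^-2·(-1)^-2 = +1.
v=5: a=5^5·(≡1), b=5^6·(≡1) mod 5; (1|5)=+1, (1|5)=+1; (−1)^{5·6·2}·(+1)^6·(+1)^5 = +1.
v=3: a=3^-4·(≡2), b=3^-2·(≡1) mod 3; (2|3)=-1, (1|3)=+1; (−1)^{-4·-2·1}·(-1)^-2·(+1)^-4 = +1.
v=19: a=19^1·(≡16), b=19^1·(≡4) mod 19; (16|19)=+1, (4|19)=+1; (−1)^{1·1·9}·(+1)^1·(+1)^1 = -1.
(-48070, -9614 / ℚ) ramifies at {2, 11, 19, ∞}: a division algebra.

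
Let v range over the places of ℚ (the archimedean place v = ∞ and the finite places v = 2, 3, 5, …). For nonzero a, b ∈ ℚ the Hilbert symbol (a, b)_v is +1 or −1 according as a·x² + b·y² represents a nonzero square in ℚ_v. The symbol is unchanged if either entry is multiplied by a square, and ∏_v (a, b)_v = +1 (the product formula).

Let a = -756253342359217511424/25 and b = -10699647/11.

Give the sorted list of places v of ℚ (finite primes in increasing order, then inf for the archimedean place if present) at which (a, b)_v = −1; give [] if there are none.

Mod squares: a ≡ -135751, b ≡ -407253. Check v ∈ {∞, 2, 3, 5, 7, 11, 17, 41, 43}.
v=17: a=17^0·(≡5), b=17^2·(≡8) mod 17; (5|17)=-1, (8|17)=+1; (−1)^{0·2·8}·(-1)^2·(+1)^0 = +1.
v=7: a=7^5·(≡2), b=7^1·(≡5) mod 7; (2|7)=+1, (5|7)=-1; (−1)^{5·1·3}·(+1)^1·(-1)^5 = +1.
v=11: a=11^1·(≡5), b=11^-1·(≡9) mod 11; (5|11)=+1, (9|11)=+1; (−1)^{1·-1·5}·(+1)^-1·(+1)^1 = -1.
v=2: v_2(a)=10, v_2(b)=0; units ≡ 1, 3 (mod 8); ε·ε+αω+βω = 0·1+10·1+0·0 ≡ 0  ⇒  (a,b)_2 = +1.
v=5: a=5^-2·(≡1), b=5^0·(≡3) mod 5; (1|5)=+1, (3|5)=-1; (−1)^{-2·0·2}·(+1)^0·(-1)^-2 = +1.
v=43: a=43^3·(≡25), b=43^1·(≡5) mod 43; (25|43)=+1, (5|43)=-1; (−1)^{3·1·21}·(+1)^1·(-1)^3 = +1.
v=∞: -135751 < 0 and -407253 < 0  ⇒  (a,b)_∞ = -1.
v=3: a=3^6·(≡2), b=3^1·(≡2) mod 3; (2|3)=-1, (2|3)=-1; (−1)^{6·1·1}·(-1)^1·(-1)^6 = -1.
v=41: a=41^3·(≡36), b=41^1·(≡11) mod 41; (36|41)=+1, (11|41)=-1; (−1)^{3·1·20}·(+1)^1·(-1)^3 = -1.
(-135751, -407253 / ℚ) ramifies at {3, 11, 41, ∞}: a division algebra.

[3, 11, 41, inf]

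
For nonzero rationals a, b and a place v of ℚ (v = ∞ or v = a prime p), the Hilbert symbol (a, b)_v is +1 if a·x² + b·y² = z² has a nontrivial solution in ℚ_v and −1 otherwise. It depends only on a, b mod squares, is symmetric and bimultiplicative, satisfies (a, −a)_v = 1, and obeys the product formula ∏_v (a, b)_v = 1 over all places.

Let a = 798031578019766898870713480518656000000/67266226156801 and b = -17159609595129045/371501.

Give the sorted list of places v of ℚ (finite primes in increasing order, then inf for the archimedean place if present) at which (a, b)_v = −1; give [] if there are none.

(a, b) ≡ (1591, -142545) mod (ℚ^×)²; places V = {2, 3, 5, 7, 11, 13, 17, 19, 23, 29, 31, 37, 41, 43, ∞}.
(a,b)_23: α=2, u≡1; β=2, v≡4 (mod 23); (1|23)=+1, (4|23)=+1; sign (−1)^0·+1^2·+1^2 = +1.
(a,b)_17: α=-2, u≡3; β=-1, v≡8 (mod 17); (3|17)=-1, (8|17)=+1; sign (−1)^0·-1^-1·+1^-2 = -1.
(a,b)_31: α=2, u≡4; β=0, v≡26 (mod 31); (4|31)=+1, (26|31)=-1; sign (−1)^0·+1^0·-1^2 = +1.
(a,b)_5: α=6, u≡4; β=1, v≡1 (mod 5); (4|5)=+1, (1|5)=+1; sign (−1)^0·+1^1·+1^6 = +1.
(a,b)_29: α=4, u≡13; β=2, v≡8 (mod 29); (13|29)=+1, (8|29)=-1; sign (−1)^0·+1^2·-1^4 = +1.
(a,b)_∞: sgn(1591)=+, sgn(-142545)=−, so +1.
(a,b)_43: α=3, u≡3; β=1, v≡34 (mod 43); (3|43)=-1, (34|43)=-1; sign (−1)^1·-1^1·-1^3 = -1.
(a,b)_11: α=2, u≡7; β=2, v≡1 (mod 11); (7|11)=-1, (1|11)=+1; sign (−1)^0·-1^2·+1^2 = +1.
(a,b)_19: α=2, u≡3; β=2, v≡8 (mod 19); (3|19)=-1, (8|19)=-1; sign (−1)^0·-1^2·-1^2 = +1.
(a,b)_3: α=2, u≡1; β=1, v≡2 (mod 3); (1|3)=+1, (2|3)=-1; sign (−1)^0·+1^1·-1^2 = +1.
(a,b)_7: α=-2, u≡1; β=0, v≡3 (mod 7); (1|7)=+1, (3|7)=-1; sign (−1)^0·+1^0·-1^-2 = +1.
(a,b)_41: α=-6, u≡4; β=-2, v≡17 (mod 41); (4|41)=+1, (17|41)=-1; sign (−1)^0·+1^-2·-1^-6 = +1.
(a,b)_13: α=0, u≡5; β=-1, v≡7 (mod 13); (5|13)=-1, (7|13)=-1; sign (−1)^0·-1^-1·-1^0 = -1.
(a,b)_2: α=16, β=0; u≡7, v≡7 (mod 8); ε(u)ε(v)=1·1, αω(v)=16·0, βω(u)=0·0; sum ≡ 1  ⇒  -1.
(a,b)_37: α=5, u≡6; β=2, v≡21 (mod 37); (6|37)=-1, (21|37)=+1; sign (−1)^0·-1^2·+1^5 = +1.
|Ram(1591, -142545)| = 4, even; anisotropic at {2, 13, 17, 43}.

[2, 13, 17, 43]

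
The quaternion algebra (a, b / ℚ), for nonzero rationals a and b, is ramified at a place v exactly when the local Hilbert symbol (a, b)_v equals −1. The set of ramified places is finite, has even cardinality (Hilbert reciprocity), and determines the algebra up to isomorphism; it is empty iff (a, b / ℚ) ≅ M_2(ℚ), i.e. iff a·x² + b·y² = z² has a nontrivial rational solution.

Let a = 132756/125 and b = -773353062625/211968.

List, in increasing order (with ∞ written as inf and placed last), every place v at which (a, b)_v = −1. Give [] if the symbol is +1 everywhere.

[5, 13]

Mod squares: a ≡ 165945, b ≡ -25415. Check v ∈ {∞, 2, 3, 5, 11, 13, 17, 23, 37}.
v=3: a=3^1·(≡1), b=3^-2·(≡1) mod 3; (1|3)=+1, (1|3)=+1; (−1)^{1·-2·1}·(+1)^-2·(+1)^1 = +1.
v=11: a=11^0·(≡2), b=11^2·(≡7) mod 11; (2|11)=-1, (7|11)=-1; (−1)^{0·2·5}·(-1)^2·(-1)^0 = +1.
v=13: a=13^1·(≡9), b=13^3·(≡7) mod 13; (9|13)=+1, (7|13)=-1; (−1)^{1·3·6}·(+1)^3·(-1)^1 = -1.
v=2: v_2(a)=2, v_2(b)=-10; units ≡ 1, 1 (mod 8); ε·ε+αω+βω = 0·0+2·0+-10·0 ≡ 0  ⇒  (a,b)_2 = +1.
v=23: a=23^1·(≡16), b=23^-1·(≡20) mod 23; (16|23)=+1, (20|23)=-1; (−1)^{1·-1·11}·(+1)^-1·(-1)^1 = +1.
v=37: a=37^1·(≡29), b=37^2·(≡4) mod 37; (29|37)=-1, (4|37)=+1; (−1)^{1·2·18}·(-1)^2·(+1)^1 = +1.
v=5: a=5^-3·(≡1), b=5^3·(≡3) mod 5; (1|5)=+1, (3|5)=-1; (−1)^{-3·3·2}·(+1)^3·(-1)^-3 = -1.
v=∞: 165945 > 0 and -25415 < 0  ⇒  (a,b)_∞ = +1.
v=17: a=17^0·(≡9), b=17^1·(≡15) mod 17; (9|17)=+1, (15|17)=+1; (−1)^{0·1·8}·(+1)^1·(+1)^0 = +1.
(165945, -25415 / ℚ) ramifies at {5, 13}: a division algebra.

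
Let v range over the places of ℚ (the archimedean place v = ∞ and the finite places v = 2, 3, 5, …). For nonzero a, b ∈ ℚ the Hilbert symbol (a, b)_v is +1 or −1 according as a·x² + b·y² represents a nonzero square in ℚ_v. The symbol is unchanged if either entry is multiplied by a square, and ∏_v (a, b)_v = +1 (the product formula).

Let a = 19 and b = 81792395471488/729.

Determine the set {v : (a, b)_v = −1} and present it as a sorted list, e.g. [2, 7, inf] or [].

[2, 13, 19, 23]

Mod squares: a ≡ 19, b ≡ 18538. Check v ∈ {∞, 2, 3, 13, 19, 23, 31}.
v=23: a=23^0·(≡19), b=23^3·(≡12) mod 23; (19|23)=-1, (12|23)=+1; (−1)^{0·3·11}·(-1)^3·(+1)^0 = -1.
v=2: v_2(a)=0, v_2(b)=7; units ≡ 3, 5 (mod 8); ε·ε+αω+βω = 1·0+0·1+7·1 ≡ 1  ⇒  (a,b)_2 = -1.
v=19: a=19^1·(≡1), b=19^4·(≡18) mod 19; (1|19)=+1, (18|19)=-1; (−1)^{1·4·9}·(+1)^4·(-1)^1 = -1.
v=31: a=31^0·(≡19), b=31^1·(≡1) mod 31; (19|31)=+1, (1|31)=+1; (−1)^{0·1·15}·(+1)^1·(+1)^0 = +1.
v=∞: 19 > 0 and 18538 > 0  ⇒  (a,b)_∞ = +1.
v=13: a=13^0·(≡6), b=13^1·(≡12) mod 13; (6|13)=-1, (12|13)=+1; (−1)^{0·1·6}·(-1)^1·(+1)^0 = -1.
v=3: a=3^0·(≡1), b=3^-6·(≡1) mod 3; (1|3)=+1, (1|3)=+1; (−1)^{0·-6·1}·(+1)^-6·(+1)^0 = +1.
(19, 18538 / ℚ) ramifies at {2, 13, 19, 23}: a division algebra.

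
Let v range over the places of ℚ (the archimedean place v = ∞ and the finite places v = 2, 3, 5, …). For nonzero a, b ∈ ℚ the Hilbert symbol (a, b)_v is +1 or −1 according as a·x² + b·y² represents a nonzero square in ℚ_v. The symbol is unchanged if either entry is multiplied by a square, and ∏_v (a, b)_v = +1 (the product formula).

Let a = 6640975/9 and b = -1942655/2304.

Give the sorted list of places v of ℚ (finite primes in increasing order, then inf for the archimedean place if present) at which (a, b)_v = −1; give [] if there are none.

[31, 41]

Mod squares: a ≡ 265639, b ≡ -95. Check v ∈ {∞, 2, 3, 5, 11, 13, 19, 31, 41}.
v=31: a=31^1·(≡12), b=31^0·(≡27) mod 31; (12|31)=-1, (27|31)=-1; (−1)^{1·0·15}·(-1)^0·(-1)^1 = -1.
v=5: a=5^2·(≡1), b=5^1·(≡1) mod 5; (1|5)=+1, (1|5)=+1; (−1)^{2·1·2}·(+1)^1·(+1)^2 = +1.
v=19: a=19^1·(≡17), b=19^1·(≡14) mod 19; (17|19)=+1, (14|19)=-1; (−1)^{1·1·9}·(+1)^1·(-1)^1 = +1.
v=13: a=13^0·(≡9), b=13^2·(≡12) mod 13; (9|13)=+1, (12|13)=+1; (−1)^{0·2·6}·(+1)^2·(+1)^0 = +1.
v=3: a=3^-2·(≡1), b=3^-2·(≡1) mod 3; (1|3)=+1, (1|3)=+1; (−1)^{-2·-2·1}·(+1)^-2·(+1)^-2 = +1.
v=2: v_2(a)=0, v_2(b)=-8; units ≡ 7, 1 (mod 8); ε·ε+αω+βω = 1·0+0·0+-8·0 ≡ 0  ⇒  (a,b)_2 = +1.
v=11: a=11^1·(≡5), b=11^2·(≡1) mod 11; (5|11)=+1, (1|11)=+1; (−1)^{1·2·5}·(+1)^2·(+1)^1 = +1.
v=∞: 265639 > 0 and -95 < 0  ⇒  (a,b)_∞ = +1.
v=41: a=41^1·(≡21), b=41^0·(≡6) mod 41; (21|41)=+1, (6|41)=-1; (−1)^{1·0·20}·(+1)^0·(-1)^1 = -1.
Ram(265639, -95) = {31, 41}; no ℚ_31-point on the conic.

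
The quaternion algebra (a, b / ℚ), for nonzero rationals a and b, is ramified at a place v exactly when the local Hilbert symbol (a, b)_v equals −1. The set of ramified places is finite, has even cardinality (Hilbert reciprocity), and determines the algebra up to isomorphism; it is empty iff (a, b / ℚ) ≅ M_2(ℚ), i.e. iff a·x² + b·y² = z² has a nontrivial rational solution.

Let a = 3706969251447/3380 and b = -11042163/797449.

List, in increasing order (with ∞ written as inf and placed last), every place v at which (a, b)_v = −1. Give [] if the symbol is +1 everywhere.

(a, b) ≡ (7315, -187) mod (ℚ^×)²; places V = {2, 3, 5, 7, 11, 13, 17, 19, 47, ∞}.
(a,b)_13: α=-2, u≡1; β=0, v≡8 (mod 13); (1|13)=+1, (8|13)=-1; sign (−1)^0·+1^0·-1^-2 = +1.
(a,b)_19: α=1, u≡1; β=-2, v≡2 (mod 19); (1|19)=+1, (2|19)=-1; sign (−1)^0·+1^-2·-1^1 = -1.
(a,b)_2: α=-2, β=0; u≡3, v≡5 (mod 8); ε(u)ε(v)=1·0, αω(v)=-2·1, βω(u)=0·1; sum ≡ 0  ⇒  +1.
(a,b)_11: α=1, u≡4; β=1, v≡4 (mod 11); (4|11)=+1, (4|11)=+1; sign (−1)^1·+1^1·+1^1 = -1.
(a,b)_3: α=4, u≡1; β=10, v≡2 (mod 3); (1|3)=+1, (2|3)=-1; sign (−1)^0·+1^10·-1^4 = +1.
(a,b)_17: α=2, u≡14; β=1, v≡5 (mod 17); (14|17)=-1, (5|17)=-1; sign (−1)^0·-1^1·-1^2 = -1.
(a,b)_47: α=2, u≡38; β=-2, v≡2 (mod 47); (38|47)=-1, (2|47)=+1; sign (−1)^0·-1^-2·+1^2 = +1.
(a,b)_7: α=3, u≡4; β=0, v≡4 (mod 7); (4|7)=+1, (4|7)=+1; sign (−1)^0·+1^0·+1^3 = +1.
(a,b)_∞: sgn(7315)=+, sgn(-187)=−, so +1.
(a,b)_5: α=-1, u≡2; β=0, v≡3 (mod 5); (2|5)=-1, (3|5)=-1; sign (−1)^0·-1^0·-1^-1 = -1.
|Ram(7315, -187)| = 4, even; anisotropic at {5, 11, 17, 19}.

[5, 11, 17, 19]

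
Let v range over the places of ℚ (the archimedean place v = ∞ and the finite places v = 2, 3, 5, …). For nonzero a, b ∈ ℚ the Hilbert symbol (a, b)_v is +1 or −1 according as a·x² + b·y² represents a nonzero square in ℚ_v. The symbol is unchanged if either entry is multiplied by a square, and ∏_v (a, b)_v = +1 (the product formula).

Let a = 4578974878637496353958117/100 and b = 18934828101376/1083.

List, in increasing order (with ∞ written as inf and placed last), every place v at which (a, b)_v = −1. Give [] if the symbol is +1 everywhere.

[3, 31, 37, 47]

Mod squares: a ≡ 93, b ≡ 1833822453. Check v ∈ {∞, 2, 3, 5, 11, 17, 19, 23, 29, 31, 37, 47}.
v=17: a=17^2·(≡15), b=17^1·(≡7) mod 17; (15|17)=+1, (7|17)=-1; (−1)^{2·1·8}·(+1)^1·(-1)^2 = +1.
v=29: a=29^2·(≡28), b=29^1·(≡12) mod 29; (28|29)=+1, (12|29)=-1; (−1)^{2·1·14}·(+1)^1·(-1)^2 = +1.
v=2: v_2(a)=-2, v_2(b)=8; units ≡ 5, 5 (mod 8); ε·ε+αω+βω = 0·0+-2·1+8·1 ≡ 0  ⇒  (a,b)_2 = +1.
v=47: a=47^2·(≡22), b=47^1·(≡13) mod 47; (22|47)=-1, (13|47)=-1; (−1)^{2·1·23}·(-1)^1·(-1)^2 = -1.
v=37: a=37^2·(≡5), b=37^1·(≡26) mod 37; (5|37)=-1, (26|37)=+1; (−1)^{2·1·18}·(-1)^1·(+1)^2 = -1.
v=5: a=5^-2·(≡3), b=5^0·(≡2) mod 5; (3|5)=-1, (2|5)=-1; (−1)^{-2·0·2}·(-1)^0·(-1)^-2 = +1.
v=23: a=23^2·(≡18), b=23^1·(≡6) mod 23; (18|23)=+1, (6|23)=+1; (−1)^{2·1·11}·(+1)^1·(+1)^2 = +1.
v=∞: 93 > 0 and 1833822453 > 0  ⇒  (a,b)_∞ = +1.
v=11: a=11^4·(≡5), b=11^2·(≡9) mod 11; (5|11)=+1, (9|11)=+1; (−1)^{4·2·5}·(+1)^2·(+1)^4 = +1.
v=3: a=3^3·(≡1), b=3^-1·(≡1) mod 3; (1|3)=+1, (1|3)=+1; (−1)^{3·-1·1}·(+1)^-1·(+1)^3 = -1.
v=31: a=31^3·(≡26), b=31^1·(≡27) mod 31; (26|31)=-1, (27|31)=-1; (−1)^{3·1·15}·(-1)^1·(-1)^3 = -1.
v=19: a=19^0·(≡17), b=19^-2·(≡9) mod 19; (17|19)=+1, (9|19)=+1; (−1)^{0·-2·9}·(+1)^-2·(+1)^0 = +1.
|Ram(93, 1833822453)| = 4, even; anisotropic at {3, 31, 37, 47}.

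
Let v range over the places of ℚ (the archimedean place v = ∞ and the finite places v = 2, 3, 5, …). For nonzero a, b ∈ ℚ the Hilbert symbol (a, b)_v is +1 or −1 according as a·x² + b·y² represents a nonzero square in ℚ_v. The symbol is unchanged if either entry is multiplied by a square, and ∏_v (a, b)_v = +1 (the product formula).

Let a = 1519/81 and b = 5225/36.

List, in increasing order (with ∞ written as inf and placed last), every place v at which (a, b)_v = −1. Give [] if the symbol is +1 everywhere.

Mod squares: a ≡ 31, b ≡ 209. Check v ∈ {∞, 2, 3, 5, 7, 11, 19, 31}.
v=2: v_2(a)=0, v_2(b)=-2; units ≡ 7, 1 (mod 8); ε·ε+αω+βω = 1·0+0·0+-2·0 ≡ 0  ⇒  (a,b)_2 = +1.
v=∞: 31 > 0 and 209 > 0  ⇒  (a,b)_∞ = +1.
v=19: a=19^0·(≡15), b=19^1·(≡5) mod 19; (15|19)=-1, (5|19)=+1; (−1)^{0·1·9}·(-1)^1·(+1)^0 = -1.
v=11: a=11^0·(≡3), b=11^1·(≡8) mod 11; (3|11)=+1, (8|11)=-1; (−1)^{0·1·5}·(+1)^1·(-1)^0 = +1.
v=31: a=31^1·(≡14), b=31^0·(≡22) mod 31; (14|31)=+1, (22|31)=-1; (−1)^{1·0·15}·(+1)^0·(-1)^1 = -1.
v=5: a=5^0·(≡4), b=5^2·(≡4) mod 5; (4|5)=+1, (4|5)=+1; (−1)^{0·2·2}·(+1)^2·(+1)^0 = +1.
v=3: a=3^-4·(≡1), b=3^-2·(≡2) mod 3; (1|3)=+1, (2|3)=-1; (−1)^{-4·-2·1}·(+1)^-2·(-1)^-4 = +1.
v=7: a=7^2·(≡6), b=7^0·(≡3) mod 7; (6|7)=-1, (3|7)=-1; (−1)^{2·0·3}·(-1)^0·(-1)^2 = +1.
(31, 209 / ℚ) ramifies at {19, 31}: a division algebra.

[19, 31]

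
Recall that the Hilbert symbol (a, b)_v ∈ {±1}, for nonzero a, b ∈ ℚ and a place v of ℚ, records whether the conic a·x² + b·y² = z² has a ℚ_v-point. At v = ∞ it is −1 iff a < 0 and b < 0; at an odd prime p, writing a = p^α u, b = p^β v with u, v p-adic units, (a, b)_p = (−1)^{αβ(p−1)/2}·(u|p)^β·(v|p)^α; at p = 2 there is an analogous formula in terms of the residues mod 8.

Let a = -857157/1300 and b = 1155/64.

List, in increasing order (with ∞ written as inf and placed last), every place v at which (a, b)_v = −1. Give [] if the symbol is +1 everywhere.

[2, 3, 7, 13]

(a, b) ≡ (-4641, 1155) mod (ℚ^×)²; places V = {2, 3, 5, 7, 11, 13, 17, ∞}.
(a,b)_7: α=5, u≡1; β=1, v≡4 (mod 7); (1|7)=+1, (4|7)=+1; sign (−1)^1·+1^1·+1^5 = -1.
(a,b)_2: α=-2, β=-6; u≡7, v≡3 (mod 8); ε(u)ε(v)=1·1, αω(v)=-2·1, βω(u)=-6·0; sum ≡ 1  ⇒  -1.
(a,b)_5: α=-2, u≡4; β=1, v≡4 (mod 5); (4|5)=+1, (4|5)=+1; sign (−1)^0·+1^1·+1^-2 = +1.
(a,b)_17: α=1, u≡15; β=0, v≡13 (mod 17); (15|17)=+1, (13|17)=+1; sign (−1)^0·+1^0·+1^1 = +1.
(a,b)_13: α=-1, u≡7; β=0, v≡2 (mod 13); (7|13)=-1, (2|13)=-1; sign (−1)^0·-1^0·-1^-1 = -1.
(a,b)_11: α=0, u≡9; β=1, v≡8 (mod 11); (9|11)=+1, (8|11)=-1; sign (−1)^0·+1^1·-1^0 = +1.
(a,b)_3: α=1, u≡1; β=1, v≡1 (mod 3); (1|3)=+1, (1|3)=+1; sign (−1)^1·+1^1·+1^1 = -1.
(a,b)_∞: sgn(-4641)=−, sgn(1155)=+, so +1.
|Ram(-4641, 1155)| = 4, even; anisotropic at {2, 3, 7, 13}.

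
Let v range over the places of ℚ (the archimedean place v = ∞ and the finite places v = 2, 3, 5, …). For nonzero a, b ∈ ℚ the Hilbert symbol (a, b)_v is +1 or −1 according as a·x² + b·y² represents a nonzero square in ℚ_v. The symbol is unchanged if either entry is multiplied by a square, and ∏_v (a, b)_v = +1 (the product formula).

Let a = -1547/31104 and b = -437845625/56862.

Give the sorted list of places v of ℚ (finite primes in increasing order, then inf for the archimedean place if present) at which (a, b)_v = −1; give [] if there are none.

(a, b) ≡ (-9282, -1326) mod (ℚ^×)²; places V = {2, 3, 5, 7, 13, 17, 29, ∞}.
(a,b)_13: α=1, u≡3; β=-1, v≡5 (mod 13); (3|13)=+1, (5|13)=-1; sign (−1)^0·+1^-1·-1^1 = -1.
(a,b)_17: α=1, u≡1; β=1, v≡10 (mod 17); (1|17)=+1, (10|17)=-1; sign (−1)^0·+1^1·-1^1 = -1.
(a,b)_29: α=0, u≡3; β=2, v≡19 (mod 29); (3|29)=-1, (19|29)=-1; sign (−1)^0·-1^2·-1^0 = +1.
(a,b)_∞: sgn(-9282)=−, sgn(-1326)=−, so -1.
(a,b)_5: α=0, u≡2; β=4, v≡1 (mod 5); (2|5)=-1, (1|5)=+1; sign (−1)^0·-1^4·+1^0 = +1.
(a,b)_2: α=-7, β=-1; u≡7, v≡1 (mod 8); ε(u)ε(v)=1·0, αω(v)=-7·0, βω(u)=-1·0; sum ≡ 0  ⇒  +1.
(a,b)_3: α=-5, u≡2; β=-7, v≡2 (mod 3); (2|3)=-1, (2|3)=-1; sign (−1)^1·-1^-7·-1^-5 = -1.
(a,b)_7: α=1, u≡1; β=2, v≡1 (mod 7); (1|7)=+1, (1|7)=+1; sign (−1)^0·+1^2·+1^1 = +1.
Ram(-9282, -1326) = {3, 13, 17, ∞}; no ℚ_3-point on the conic.

[3, 13, 17, inf]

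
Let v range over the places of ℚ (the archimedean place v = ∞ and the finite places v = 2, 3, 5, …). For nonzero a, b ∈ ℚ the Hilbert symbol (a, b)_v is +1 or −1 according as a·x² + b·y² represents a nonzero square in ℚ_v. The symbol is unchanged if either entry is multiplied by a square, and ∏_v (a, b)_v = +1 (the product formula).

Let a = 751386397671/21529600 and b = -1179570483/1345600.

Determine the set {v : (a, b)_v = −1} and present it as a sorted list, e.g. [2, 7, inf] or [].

[13, 19]

Mod squares: a ≡ 4199, b ≡ -323. Check v ∈ {∞, 2, 3, 5, 7, 13, 17, 19, 29}.
v=29: a=29^-2·(≡1), b=29^-2·(≡16) mod 29; (1|29)=+1, (16|29)=+1; (−1)^{-2·-2·14}·(+1)^-2·(+1)^-2 = +1.
v=5: a=5^-2·(≡4), b=5^-2·(≡3) mod 5; (4|5)=+1, (3|5)=-1; (−1)^{-2·-2·2}·(+1)^-2·(-1)^-2 = +1.
v=3: a=3^2·(≡2), b=3^2·(≡1) mod 3; (2|3)=-1, (1|3)=+1; (−1)^{2·2·1}·(-1)^2·(+1)^2 = +1.
v=13: a=13^3·(≡5), b=13^2·(≡5) mod 13; (5|13)=-1, (5|13)=-1; (−1)^{3·2·6}·(-1)^2·(-1)^3 = -1.
v=19: a=19^1·(≡15), b=19^1·(≡14) mod 19; (15|19)=-1, (14|19)=-1; (−1)^{1·1·9}·(-1)^1·(-1)^1 = -1.
v=∞: 4199 > 0 and -323 < 0  ⇒  (a,b)_∞ = +1.
v=2: v_2(a)=-10, v_2(b)=-6; units ≡ 7, 5 (mod 8); ε·ε+αω+βω = 1·0+-10·1+-6·0 ≡ 0  ⇒  (a,b)_2 = +1.
v=7: a=7^6·(≡5), b=7^4·(≡3) mod 7; (5|7)=-1, (3|7)=-1; (−1)^{6·4·3}·(-1)^4·(-1)^6 = +1.
v=17: a=17^1·(≡2), b=17^1·(≡13) mod 17; (2|17)=+1, (13|17)=+1; (−1)^{1·1·8}·(+1)^1·(+1)^1 = +1.
|Ram(4199, -323)| = 2, even; anisotropic at {13, 19}.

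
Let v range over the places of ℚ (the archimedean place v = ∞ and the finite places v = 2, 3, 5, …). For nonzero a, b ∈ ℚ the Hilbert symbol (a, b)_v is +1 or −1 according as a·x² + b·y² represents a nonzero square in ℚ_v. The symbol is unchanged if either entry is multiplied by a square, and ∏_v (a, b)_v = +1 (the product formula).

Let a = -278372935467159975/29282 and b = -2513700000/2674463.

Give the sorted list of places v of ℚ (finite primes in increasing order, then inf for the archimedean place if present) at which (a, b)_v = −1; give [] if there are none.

[2, 5, 19, inf]

(a, b) ≡ (-2622, -13110) mod (ℚ^×)²; places V = {2, 3, 5, 7, 11, 13, 19, 23, 31, ∞}.
(a,b)_31: α=0, u≡29; β=-2, v≡30 (mod 31); (29|31)=-1, (30|31)=-1; sign (−1)^0·-1^-2·-1^0 = +1.
(a,b)_2: α=-1, β=5; u≡1, v≡5 (mod 8); ε(u)ε(v)=0·0, αω(v)=-1·1, βω(u)=5·0; sum ≡ 1  ⇒  -1.
(a,b)_3: α=7, u≡2; β=3, v≡1 (mod 3); (2|3)=-1, (1|3)=+1; sign (−1)^1·-1^3·+1^7 = +1.
(a,b)_11: α=-4, u≡10; β=-2, v≡6 (mod 11); (10|11)=-1, (6|11)=-1; sign (−1)^0·-1^-2·-1^-4 = +1.
(a,b)_7: α=0, u≡6; β=2, v≡4 (mod 7); (6|7)=-1, (4|7)=+1; sign (−1)^0·-1^2·+1^0 = +1.
(a,b)_19: α=5, u≡18; β=1, v≡10 (mod 19); (18|19)=-1, (10|19)=-1; sign (−1)^1·-1^1·-1^5 = -1.
(a,b)_13: α=2, u≡12; β=0, v≡6 (mod 13); (12|13)=+1, (6|13)=-1; sign (−1)^0·+1^0·-1^2 = +1.
(a,b)_∞: sgn(-2622)=−, sgn(-13110)=−, so -1.
(a,b)_5: α=2, u≡3; β=5, v≡2 (mod 5); (3|5)=-1, (2|5)=-1; sign (−1)^0·-1^5·-1^2 = -1.
(a,b)_23: α=3, u≡13; β=-1, v≡11 (mod 23); (13|23)=+1, (11|23)=-1; sign (−1)^1·+1^-1·-1^3 = +1.
|Ram(-2622, -13110)| = 4, even; anisotropic at {2, 5, 19, ∞}.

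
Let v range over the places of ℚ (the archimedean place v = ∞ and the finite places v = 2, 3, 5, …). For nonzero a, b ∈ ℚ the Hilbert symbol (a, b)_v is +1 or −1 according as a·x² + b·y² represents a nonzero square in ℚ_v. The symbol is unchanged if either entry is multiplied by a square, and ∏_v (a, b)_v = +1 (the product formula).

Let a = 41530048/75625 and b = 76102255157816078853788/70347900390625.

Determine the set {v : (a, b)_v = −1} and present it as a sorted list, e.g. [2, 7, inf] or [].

Mod squares: a ≡ 13243, b ≡ 654800135. Check v ∈ {∞, 2, 5, 7, 11, 13, 17, 19, 29, 31, 41}.
v=29: a=29^0·(≡14), b=29^1·(≡11) mod 29; (14|29)=-1, (11|29)=-1; (−1)^{0·1·14}·(-1)^1·(-1)^0 = -1.
v=2: v_2(a)=6, v_2(b)=2; units ≡ 3, 7 (mod 8); ε·ε+αω+βω = 1·1+6·0+2·1 ≡ 1  ⇒  (a,b)_2 = -1.
v=19: a=19^1·(≡14), b=19^3·(≡15) mod 19; (14|19)=-1, (15|19)=-1; (−1)^{1·3·9}·(-1)^3·(-1)^1 = -1.
v=41: a=41^1·(≡5), b=41^3·(≡23) mod 41; (5|41)=+1, (23|41)=+1; (−1)^{1·3·20}·(+1)^3·(+1)^1 = +1.
v=17: a=17^1·(≡3), b=17^3·(≡14) mod 17; (3|17)=-1, (14|17)=-1; (−1)^{1·3·8}·(-1)^3·(-1)^1 = +1.
v=31: a=31^0·(≡29), b=31^-1·(≡22) mod 31; (29|31)=-1, (22|31)=-1; (−1)^{0·-1·15}·(-1)^-1·(-1)^0 = -1.
v=5: a=5^-4·(≡3), b=5^-13·(≡2) mod 5; (3|5)=-1, (2|5)=-1; (−1)^{-4·-13·2}·(-1)^-13·(-1)^-4 = -1.
v=∞: 13243 > 0 and 654800135 > 0  ⇒  (a,b)_∞ = +1.
v=13: a=13^0·(≡10), b=13^-2·(≡11) mod 13; (10|13)=+1, (11|13)=-1; (−1)^{0·-2·6}·(+1)^-2·(-1)^0 = +1.
v=11: a=11^-2·(≡6), b=11^-1·(≡5) mod 11; (6|11)=-1, (5|11)=+1; (−1)^{-2·-1·5}·(-1)^-1·(+1)^-2 = -1.
v=7: a=7^2·(≡5), b=7^10·(≡6) mod 7; (5|7)=-1, (6|7)=-1; (−1)^{2·10·3}·(-1)^10·(-1)^2 = +1.
(13243, 654800135 / ℚ) ramifies at {2, 5, 11, 19, 29, 31}: a division algebra.

[2, 5, 11, 19, 29, 31]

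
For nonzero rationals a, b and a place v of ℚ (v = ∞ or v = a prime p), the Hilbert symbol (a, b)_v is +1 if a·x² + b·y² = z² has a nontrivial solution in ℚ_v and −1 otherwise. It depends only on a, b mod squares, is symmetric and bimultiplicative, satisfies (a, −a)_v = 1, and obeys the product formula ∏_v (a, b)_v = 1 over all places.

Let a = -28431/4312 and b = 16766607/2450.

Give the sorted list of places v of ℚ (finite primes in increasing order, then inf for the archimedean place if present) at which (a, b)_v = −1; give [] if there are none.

Mod squares: a ≡ -858, b ≡ 277134. Check v ∈ {∞, 2, 3, 5, 7, 11, 13, 17, 19}.
v=3: a=3^7·(≡2), b=3^1·(≡2) mod 3; (2|3)=-1, (2|3)=-1; (−1)^{7·1·1}·(-1)^1·(-1)^7 = -1.
v=∞: -858 < 0 and 277134 > 0  ⇒  (a,b)_∞ = +1.
v=5: a=5^0·(≡2), b=5^-2·(≡4) mod 5; (2|5)=-1, (4|5)=+1; (−1)^{0·-2·2}·(-1)^-2·(+1)^0 = +1.
v=11: a=11^-1·(≡10), b=11^3·(≡3) mod 11; (10|11)=-1, (3|11)=+1; (−1)^{-1·3·5}·(-1)^3·(+1)^-1 = +1.
v=17: a=17^0·(≡4), b=17^1·(≡8) mod 17; (4|17)=+1, (8|17)=+1; (−1)^{0·1·8}·(+1)^1·(+1)^0 = +1.
v=13: a=13^1·(≡4), b=13^1·(≡8) mod 13; (4|13)=+1, (8|13)=-1; (−1)^{1·1·6}·(+1)^1·(-1)^1 = -1.
v=7: a=7^-2·(≡6), b=7^-2·(≡4) mod 7; (6|7)=-1, (4|7)=+1; (−1)^{-2·-2·3}·(-1)^-2·(+1)^-2 = +1.
v=19: a=19^0·(≡7), b=19^1·(≡2) mod 19; (7|19)=+1, (2|19)=-1; (−1)^{0·1·9}·(+1)^1·(-1)^0 = +1.
v=2: v_2(a)=-3, v_2(b)=-1; units ≡ 3, 7 (mod 8); ε·ε+αω+βω = 1·1+-3·0+-1·1 ≡ 0  ⇒  (a,b)_2 = +1.
|Ram(-858, 277134)| = 2, even; anisotropic at {3, 13}.

[3, 13]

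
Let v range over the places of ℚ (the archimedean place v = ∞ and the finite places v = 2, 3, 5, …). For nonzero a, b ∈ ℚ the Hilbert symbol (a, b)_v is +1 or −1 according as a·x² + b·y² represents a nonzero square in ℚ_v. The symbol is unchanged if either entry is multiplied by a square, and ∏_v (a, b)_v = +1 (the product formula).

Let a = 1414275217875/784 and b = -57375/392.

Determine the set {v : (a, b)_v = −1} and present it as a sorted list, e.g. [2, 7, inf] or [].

[2, 3]

Mod squares: a ≡ 3315, b ≡ -510. Check v ∈ {∞, 2, 3, 5, 7, 13, 17}.
v=17: a=17^3·(≡1), b=17^1·(≡8) mod 17; (1|17)=+1, (8|17)=+1; (−1)^{3·1·8}·(+1)^1·(+1)^3 = +1.
v=7: a=7^-2·(≡1), b=7^-2·(≡4) mod 7; (1|7)=+1, (4|7)=+1; (−1)^{-2·-2·3}·(+1)^-2·(+1)^-2 = +1.
v=2: v_2(a)=-4, v_2(b)=-3; units ≡ 3, 1 (mod 8); ε·ε+αω+βω = 1·0+-4·0+-3·1 ≡ 1  ⇒  (a,b)_2 = -1.
v=3: a=3^11·(≡1), b=3^3·(≡1) mod 3; (1|3)=+1, (1|3)=+1; (−1)^{11·3·1}·(+1)^3·(+1)^11 = -1.
v=13: a=13^1·(≡8), b=13^0·(≡10) mod 13; (8|13)=-1, (10|13)=+1; (−1)^{1·0·6}·(-1)^0·(+1)^1 = +1.
v=5: a=5^3·(≡2), b=5^3·(≡3) mod 5; (2|5)=-1, (3|5)=-1; (−1)^{3·3·2}·(-1)^3·(-1)^3 = +1.
v=∞: 3315 > 0 and -510 < 0  ⇒  (a,b)_∞ = +1.
Ram(3315, -510) = {2, 3}; no ℚ_2-point on the conic.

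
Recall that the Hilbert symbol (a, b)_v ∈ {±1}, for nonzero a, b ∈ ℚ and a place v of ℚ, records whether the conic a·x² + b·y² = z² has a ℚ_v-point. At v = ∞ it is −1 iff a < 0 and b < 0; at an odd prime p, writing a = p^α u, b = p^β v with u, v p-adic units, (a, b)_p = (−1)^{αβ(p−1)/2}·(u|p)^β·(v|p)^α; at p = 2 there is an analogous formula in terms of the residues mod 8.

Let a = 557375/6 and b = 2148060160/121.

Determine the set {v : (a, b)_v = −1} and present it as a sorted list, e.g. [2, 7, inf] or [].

[2, 5, 17, 37]

Mod squares: a ≡ 2730, b ≡ 2097715. Check v ∈ {∞, 2, 3, 5, 7, 11, 13, 17, 23, 29, 37}.
v=2: v_2(a)=-1, v_2(b)=10; units ≡ 5, 3 (mod 8); ε·ε+αω+βω = 0·1+-1·1+10·1 ≡ 1  ⇒  (a,b)_2 = -1.
v=37: a=37^0·(≡32), b=37^1·(≡9) mod 37; (32|37)=-1, (9|37)=+1; (−1)^{0·1·18}·(-1)^1·(+1)^0 = -1.
v=29: a=29^0·(≡4), b=29^1·(≡22) mod 29; (4|29)=+1, (22|29)=+1; (−1)^{0·1·14}·(+1)^1·(+1)^0 = +1.
v=11: a=11^0·(≡10), b=11^-2·(≡4) mod 11; (10|11)=-1, (4|11)=+1; (−1)^{0·-2·5}·(-1)^-2·(+1)^0 = +1.
v=13: a=13^1·(≡11), b=13^0·(≡3) mod 13; (11|13)=-1, (3|13)=+1; (−1)^{1·0·6}·(-1)^0·(+1)^1 = +1.
v=3: a=3^-1·(≡1), b=3^0·(≡1) mod 3; (1|3)=+1, (1|3)=+1; (−1)^{-1·0·1}·(+1)^0·(+1)^-1 = +1.
v=5: a=5^3·(≡4), b=5^1·(≡2) mod 5; (4|5)=+1, (2|5)=-1; (−1)^{3·1·2}·(+1)^1·(-1)^3 = -1.
v=17: a=17^0·(≡5), b=17^1·(≡1) mod 17; (5|17)=-1, (1|17)=+1; (−1)^{0·1·8}·(-1)^1·(+1)^0 = -1.
v=7: a=7^3·(≡6), b=7^0·(≡4) mod 7; (6|7)=-1, (4|7)=+1; (−1)^{3·0·3}·(-1)^0·(+1)^3 = +1.
v=∞: 2730 > 0 and 2097715 > 0  ⇒  (a,b)_∞ = +1.
v=23: a=23^0·(≡18), b=23^1·(≡20) mod 23; (18|23)=+1, (20|23)=-1; (−1)^{0·1·11}·(+1)^1·(-1)^0 = +1.
Ram(2730, 2097715) = {2, 5, 17, 37}; no ℚ_2-point on the conic.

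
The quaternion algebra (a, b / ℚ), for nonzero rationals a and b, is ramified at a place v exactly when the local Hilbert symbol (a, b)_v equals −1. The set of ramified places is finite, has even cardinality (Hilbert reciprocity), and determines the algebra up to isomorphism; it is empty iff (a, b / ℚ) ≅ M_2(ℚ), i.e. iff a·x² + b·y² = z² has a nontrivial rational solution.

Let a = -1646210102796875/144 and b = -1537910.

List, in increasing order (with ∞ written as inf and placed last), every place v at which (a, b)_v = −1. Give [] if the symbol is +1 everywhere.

Mod squares: a ≡ -11, b ≡ -12710. Check v ∈ {∞, 2, 3, 5, 7, 11, 31, 41}.
v=∞: -11 < 0 and -12710 < 0  ⇒  (a,b)_∞ = -1.
v=7: a=7^2·(≡3), b=7^0·(≡4) mod 7; (3|7)=-1, (4|7)=+1; (−1)^{2·0·3}·(-1)^0·(+1)^2 = +1.
v=41: a=41^2·(≡6), b=41^1·(≡5) mod 41; (6|41)=-1, (5|41)=+1; (−1)^{2·1·20}·(-1)^1·(+1)^2 = -1.
v=2: v_2(a)=-4, v_2(b)=1; units ≡ 5, 5 (mod 8); ε·ε+αω+βω = 0·0+-4·1+1·1 ≡ 1  ⇒  (a,b)_2 = -1.
v=31: a=31^2·(≡25), b=31^1·(≡21) mod 31; (25|31)=+1, (21|31)=-1; (−1)^{2·1·15}·(+1)^1·(-1)^2 = +1.
v=11: a=11^3·(≡2), b=11^2·(≡6) mod 11; (2|11)=-1, (6|11)=-1; (−1)^{3·2·5}·(-1)^2·(-1)^3 = -1.
v=5: a=5^6·(≡4), b=5^1·(≡3) mod 5; (4|5)=+1, (3|5)=-1; (−1)^{6·1·2}·(+1)^1·(-1)^6 = +1.
v=3: a=3^-2·(≡1), b=3^0·(≡1) mod 3; (1|3)=+1, (1|3)=+1; (−1)^{-2·0·1}·(+1)^0·(+1)^-2 = +1.
|Ram(-11, -12710)| = 4, even; anisotropic at {2, 11, 41, ∞}.

[2, 11, 41, inf]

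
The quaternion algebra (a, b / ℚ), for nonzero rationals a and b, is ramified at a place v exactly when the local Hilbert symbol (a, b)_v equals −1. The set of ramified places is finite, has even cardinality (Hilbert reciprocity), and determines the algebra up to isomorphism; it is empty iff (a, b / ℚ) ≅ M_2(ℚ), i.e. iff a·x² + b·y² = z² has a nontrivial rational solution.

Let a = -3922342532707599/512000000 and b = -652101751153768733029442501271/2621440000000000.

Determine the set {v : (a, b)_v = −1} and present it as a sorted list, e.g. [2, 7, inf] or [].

[3, 13, 19, inf]

Mod squares: a ≡ -16302, b ≡ -39. Check v ∈ {∞, 2, 3, 5, 7, 11, 13, 19}.
v=7: a=7^4·(≡1), b=7^6·(≡5) mod 7; (1|7)=+1, (5|7)=-1; (−1)^{4·6·3}·(+1)^6·(-1)^4 = +1.
v=19: a=19^1·(≡9), b=19^2·(≡18) mod 19; (9|19)=+1, (18|19)=-1; (−1)^{1·2·9}·(+1)^2·(-1)^1 = -1.
v=11: a=11^5·(≡1), b=11^10·(≡5) mod 11; (1|11)=+1, (5|11)=+1; (−1)^{5·10·5}·(+1)^10·(+1)^5 = +1.
v=5: a=5^-6·(≡2), b=5^-10·(≡4) mod 5; (2|5)=-1, (4|5)=+1; (−1)^{-6·-10·2}·(-1)^-10·(+1)^-6 = +1.
v=13: a=13^3·(≡6), b=13^5·(≡4) mod 13; (6|13)=-1, (4|13)=+1; (−1)^{3·5·6}·(-1)^5·(+1)^3 = -1.
v=3: a=3^5·(≡2), b=3^13·(≡2) mod 3; (2|3)=-1, (2|3)=-1; (−1)^{5·13·1}·(-1)^13·(-1)^5 = -1.
v=∞: -16302 < 0 and -39 < 0  ⇒  (a,b)_∞ = -1.
v=2: v_2(a)=-15, v_2(b)=-28; units ≡ 1, 1 (mod 8); ε·ε+αω+βω = 0·0+-15·0+-28·0 ≡ 0  ⇒  (a,b)_2 = +1.
(-16302, -39 / ℚ) ramifies at {3, 13, 19, ∞}: a division algebra.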